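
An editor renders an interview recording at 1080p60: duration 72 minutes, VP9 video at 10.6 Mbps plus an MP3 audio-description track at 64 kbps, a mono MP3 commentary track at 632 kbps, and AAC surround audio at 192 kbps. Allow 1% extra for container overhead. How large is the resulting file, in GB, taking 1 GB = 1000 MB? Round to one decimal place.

72 min = 4320 s
Audio total: 64 + 632 + 192 = 888 kbps = 0.888 Mbps.
Total bitrate: 10.6 + 0.888 = 11.488 Mbps.
Stream data: 11.488 Mbps × 4320 s = 49628.2 Mb.
With 1% container overhead: ×1.01.
50,124 Mb ÷ 8 = 6,266 MB → 6.266 GB.

6.3 GB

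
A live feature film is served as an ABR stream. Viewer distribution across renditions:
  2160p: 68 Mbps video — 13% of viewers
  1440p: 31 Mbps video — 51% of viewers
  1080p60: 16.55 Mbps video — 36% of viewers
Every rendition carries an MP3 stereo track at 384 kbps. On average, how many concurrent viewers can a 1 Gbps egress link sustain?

Audio: 384 kbps = 0.384 Mbps.
Average per-viewer bitrate: 0.13×68.384 + 0.51×31.384 + 0.36×16.934 = 30.992 Mbps.
1 Gbps = 1,000 Mbps; 1,000 / 30.992 = 32.27 → 32.

32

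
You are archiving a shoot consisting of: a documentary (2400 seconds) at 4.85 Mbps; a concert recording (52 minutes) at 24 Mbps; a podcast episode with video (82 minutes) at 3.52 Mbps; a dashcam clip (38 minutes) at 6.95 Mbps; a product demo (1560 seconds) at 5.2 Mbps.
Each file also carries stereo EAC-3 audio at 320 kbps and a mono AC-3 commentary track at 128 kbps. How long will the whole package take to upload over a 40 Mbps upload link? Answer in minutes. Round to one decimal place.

Audio total: 320 + 128 = 448 kbps = 0.448 Mbps.
documentary: 5.298 Mbps × 2400 s = 12715.2 Mb
concert recording: 24.448 Mbps × 3120 s = 76277.8 Mb
podcast episode with video: 3.968 Mbps × 4920 s = 19522.6 Mb
dashcam clip: 7.398 Mbps × 2280 s = 16867.4 Mb
product demo: 5.648 Mbps × 1560 s = 8810.9 Mb
Total: 134193.8 Mb = 16774.2 MB.
At 40 Mbps: 134193.8 / 40 = 3355 s ≈ 55.9 minutes.

55.9 minutes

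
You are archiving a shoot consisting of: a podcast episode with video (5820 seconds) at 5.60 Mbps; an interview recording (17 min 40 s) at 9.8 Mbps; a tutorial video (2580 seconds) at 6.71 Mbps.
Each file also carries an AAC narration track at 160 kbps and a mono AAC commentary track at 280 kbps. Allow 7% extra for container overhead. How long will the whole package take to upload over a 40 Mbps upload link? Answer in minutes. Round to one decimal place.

28.7 minutes

Audio total: 160 + 280 = 440 kbps = 0.440 Mbps.
podcast episode with video: 6.040 Mbps × 5820 s × 1.07 = 37613.5 Mb
interview recording: 10.240 Mbps × 1060 s × 1.07 = 11614.2 Mb
tutorial video: 7.150 Mbps × 2580 s × 1.07 = 19738.3 Mb
Total: 68966.0 Mb = 8620.7 MB.
At 40 Mbps: 68966.0 / 40 = 1724 s ≈ 28.7 minutes.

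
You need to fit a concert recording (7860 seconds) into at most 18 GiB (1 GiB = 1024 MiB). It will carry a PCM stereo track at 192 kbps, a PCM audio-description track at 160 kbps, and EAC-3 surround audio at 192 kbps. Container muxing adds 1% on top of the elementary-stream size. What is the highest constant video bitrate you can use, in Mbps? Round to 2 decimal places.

Budget: 18 GiB = 154618.8 Mb.
Stream payload after overhead: 154618.8 / 1.01 = 153087.9 Mb.
Total bitrate budget: 153087.9 Mb / 7860 s = 19.477 Mbps.
Audio total: 192 + 160 + 192 = 544 kbps = 0.544 Mbps.
Video: 19.477 − 0.544 = 18.933 Mbps.

18.93 Mbps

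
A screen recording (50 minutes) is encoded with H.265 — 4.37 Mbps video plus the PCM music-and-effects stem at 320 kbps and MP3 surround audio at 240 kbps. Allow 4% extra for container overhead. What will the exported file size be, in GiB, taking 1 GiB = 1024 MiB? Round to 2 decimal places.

1.79 GiB

50 min = 3000 s
Audio total: 320 + 240 = 560 kbps = 0.560 Mbps.
Total bitrate: 4.37 + 0.560 = 4.930 Mbps.
Stream data: 4.930 Mbps × 3000 s = 14790.0 Mb.
With 4% container overhead: ×1.04.
15,382 Mb = 1,922,700,000 bytes ÷ 1,073,741,824 = 1.791 GiB.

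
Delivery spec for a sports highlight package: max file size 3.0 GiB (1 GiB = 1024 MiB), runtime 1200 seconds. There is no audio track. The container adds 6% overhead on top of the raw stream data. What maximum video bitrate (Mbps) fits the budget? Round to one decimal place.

20.3 Mbps

Budget: 3.0 GiB = 25769.8 Mb.
Stream payload after overhead: 25769.8 / 1.06 = 24311.1 Mb.
Total bitrate budget: 24311.1 Mb / 1200 s = 20.259 Mbps.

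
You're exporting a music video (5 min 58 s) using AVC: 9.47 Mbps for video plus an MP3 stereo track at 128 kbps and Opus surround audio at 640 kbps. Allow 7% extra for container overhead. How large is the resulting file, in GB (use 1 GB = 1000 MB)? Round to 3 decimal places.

5 min 58 s = 358 s
Audio total: 128 + 640 = 768 kbps = 0.768 Mbps.
Total bitrate: 9.47 + 0.768 = 10.238 Mbps.
Stream data: 10.238 Mbps × 358 s = 3665.2 Mb.
With 7% container overhead: ×1.07.
3,922 Mb ÷ 8 = 490.2 MB → 0.4902 GB.

0.490 GB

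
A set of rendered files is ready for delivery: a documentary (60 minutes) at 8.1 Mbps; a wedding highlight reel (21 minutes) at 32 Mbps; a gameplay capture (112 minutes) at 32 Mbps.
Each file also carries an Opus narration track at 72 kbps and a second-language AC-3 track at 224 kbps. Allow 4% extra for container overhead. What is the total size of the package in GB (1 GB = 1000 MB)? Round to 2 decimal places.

37.43 GB

Audio total: 72 + 224 = 296 kbps = 0.296 Mbps.
documentary: 8.396 Mbps × 3600 s × 1.04 = 31434.6 Mb
wedding highlight reel: 32.296 Mbps × 1260 s × 1.04 = 42320.7 Mb
gameplay capture: 32.296 Mbps × 6720 s × 1.04 = 225710.3 Mb
Total: 299465.6 Mb = 37433.2 MB.
= 37.43 GB.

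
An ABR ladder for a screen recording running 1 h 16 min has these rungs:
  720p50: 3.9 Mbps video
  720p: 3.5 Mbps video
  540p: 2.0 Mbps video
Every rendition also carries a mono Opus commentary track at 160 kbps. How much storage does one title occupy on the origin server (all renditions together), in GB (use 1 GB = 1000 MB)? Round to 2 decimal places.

5.63 GB

1 h 16 min = 76 min = 4560 s
Audio: 160 kbps = 0.160 Mbps.
Sum of rendition bitrates: (3.9+0.160) + (3.5+0.160) + (2.0+0.160) = 9.880 Mbps.
× 4560 s = 45,053 Mb = 5,632 MB = 5.632 GB.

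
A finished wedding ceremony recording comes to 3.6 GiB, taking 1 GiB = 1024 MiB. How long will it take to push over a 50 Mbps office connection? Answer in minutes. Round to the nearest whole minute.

10 minutes

File: 3.6 GiB = 30923.8 Mb.
At 50 Mbps: 30923.8 / 50 = 618.5 s ≈ 10.3 minutes.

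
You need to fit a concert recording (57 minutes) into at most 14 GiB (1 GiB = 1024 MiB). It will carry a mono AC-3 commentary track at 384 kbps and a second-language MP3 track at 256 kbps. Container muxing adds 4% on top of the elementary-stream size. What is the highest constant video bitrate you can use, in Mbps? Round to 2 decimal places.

33.17 Mbps

Budget: 14 GiB = 120259.1 Mb.
Stream payload after overhead: 120259.1 / 1.04 = 115633.7 Mb.
57 min = 3420 s
Total bitrate budget: 115633.7 Mb / 3420 s = 33.811 Mbps.
Audio total: 384 + 256 = 640 kbps = 0.640 Mbps.
Video: 33.811 − 0.640 = 33.171 Mbps.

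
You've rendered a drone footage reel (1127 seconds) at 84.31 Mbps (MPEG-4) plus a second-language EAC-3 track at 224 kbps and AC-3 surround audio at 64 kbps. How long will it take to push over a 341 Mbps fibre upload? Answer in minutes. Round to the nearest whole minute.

Audio total: 224 + 64 = 288 kbps = 0.288 Mbps.
Total bitrate: 84.598 Mbps.
File: 84.598 Mbps × 1127 s = 95341.9 Mb.
At 341 Mbps: 95341.9 / 341 = 279.6 s ≈ 4.66 minutes.

5 minutes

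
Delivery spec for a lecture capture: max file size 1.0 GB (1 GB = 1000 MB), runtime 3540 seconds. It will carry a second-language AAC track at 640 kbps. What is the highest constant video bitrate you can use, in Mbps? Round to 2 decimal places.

1.62 Mbps

Budget: 1.0 GB = 8000.0 Mb.
Total bitrate budget: 8000.0 Mb / 3540 s = 2.260 Mbps.
Audio: 640 kbps = 0.640 Mbps.
Video: 2.260 − 0.640 = 1.620 Mbps.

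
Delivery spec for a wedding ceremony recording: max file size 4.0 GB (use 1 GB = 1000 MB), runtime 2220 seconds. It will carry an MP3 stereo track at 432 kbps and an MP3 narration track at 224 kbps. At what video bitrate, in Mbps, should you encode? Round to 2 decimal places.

13.76 Mbps

Budget: 4.0 GB = 32000.0 Mb.
Total bitrate budget: 32000.0 Mb / 2220 s = 14.414 Mbps.
Audio total: 432 + 224 = 656 kbps = 0.656 Mbps.
Video: 14.414 − 0.656 = 13.758 Mbps.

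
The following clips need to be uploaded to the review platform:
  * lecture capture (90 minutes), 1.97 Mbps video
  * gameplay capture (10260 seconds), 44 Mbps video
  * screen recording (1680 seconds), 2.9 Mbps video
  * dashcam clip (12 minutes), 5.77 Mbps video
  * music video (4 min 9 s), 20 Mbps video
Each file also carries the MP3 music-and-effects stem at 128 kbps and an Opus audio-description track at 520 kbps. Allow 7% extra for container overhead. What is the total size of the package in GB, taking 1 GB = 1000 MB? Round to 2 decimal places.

Audio total: 128 + 520 = 648 kbps = 0.648 Mbps.
lecture capture: 2.618 Mbps × 5400 s × 1.07 = 15126.8 Mb
gameplay capture: 44.648 Mbps × 10260 s × 1.07 = 490154.7 Mb
screen recording: 3.548 Mbps × 1680 s × 1.07 = 6377.9 Mb
dashcam clip: 6.418 Mbps × 720 s × 1.07 = 4944.4 Mb
music video: 20.648 Mbps × 249 s × 1.07 = 5501.2 Mb
Total: 522105.0 Mb = 65263.1 MB.
= 65.26 GB.

65.26 GB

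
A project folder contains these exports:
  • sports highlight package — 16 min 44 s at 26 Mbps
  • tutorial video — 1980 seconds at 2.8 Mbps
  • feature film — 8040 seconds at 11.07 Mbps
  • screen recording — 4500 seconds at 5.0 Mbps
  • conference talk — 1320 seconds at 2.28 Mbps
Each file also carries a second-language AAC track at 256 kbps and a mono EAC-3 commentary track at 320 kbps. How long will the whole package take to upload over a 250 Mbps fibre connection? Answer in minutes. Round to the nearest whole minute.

10 minutes

Audio total: 256 + 320 = 576 kbps = 0.576 Mbps.
sports highlight package: 26.576 Mbps × 1004 s = 26682.3 Mb
tutorial video: 3.376 Mbps × 1980 s = 6684.5 Mb
feature film: 11.646 Mbps × 8040 s = 93633.8 Mb
screen recording: 5.576 Mbps × 4500 s = 25092.0 Mb
conference talk: 2.856 Mbps × 1320 s = 3769.9 Mb
Total: 155862.5 Mb = 19482.8 MB.
At 250 Mbps: 155862.5 / 250 = 623 s ≈ 10.4 minutes.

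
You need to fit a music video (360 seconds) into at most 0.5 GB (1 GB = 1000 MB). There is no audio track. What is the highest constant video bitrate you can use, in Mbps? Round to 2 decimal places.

Budget: 0.5 GB = 4000.0 Mb.
Total bitrate budget: 4000.0 Mb / 360 s = 11.111 Mbps.

11.11 Mbps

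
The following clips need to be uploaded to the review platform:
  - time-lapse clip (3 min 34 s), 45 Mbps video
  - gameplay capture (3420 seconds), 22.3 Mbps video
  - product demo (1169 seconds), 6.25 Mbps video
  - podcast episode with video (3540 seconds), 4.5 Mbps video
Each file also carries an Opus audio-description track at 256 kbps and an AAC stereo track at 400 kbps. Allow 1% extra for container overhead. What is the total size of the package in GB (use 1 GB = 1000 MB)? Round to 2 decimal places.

Audio total: 256 + 400 = 656 kbps = 0.656 Mbps.
time-lapse clip: 45.656 Mbps × 214 s × 1.01 = 9868.1 Mb
gameplay capture: 22.956 Mbps × 3420 s × 1.01 = 79294.6 Mb
product demo: 6.906 Mbps × 1169 s × 1.01 = 8153.8 Mb
podcast episode with video: 5.156 Mbps × 3540 s × 1.01 = 18434.8 Mb
Total: 115751.3 Mb = 14468.9 MB.
= 14.47 GB.

14.47 GB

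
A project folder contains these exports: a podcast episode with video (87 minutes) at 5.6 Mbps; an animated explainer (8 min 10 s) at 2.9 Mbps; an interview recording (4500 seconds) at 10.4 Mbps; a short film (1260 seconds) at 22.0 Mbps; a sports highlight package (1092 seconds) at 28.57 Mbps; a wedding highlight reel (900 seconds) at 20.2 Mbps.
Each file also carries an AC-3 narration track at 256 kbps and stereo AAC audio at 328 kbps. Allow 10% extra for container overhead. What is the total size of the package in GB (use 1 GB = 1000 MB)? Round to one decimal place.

22.3 GB

Audio total: 256 + 328 = 584 kbps = 0.584 Mbps.
podcast episode with video: 6.184 Mbps × 5220 s × 1.10 = 35508.5 Mb
animated explainer: 3.484 Mbps × 490 s × 1.10 = 1877.9 Mb
interview recording: 10.984 Mbps × 4500 s × 1.10 = 54370.8 Mb
short film: 22.584 Mbps × 1260 s × 1.10 = 31301.4 Mb
sports highlight package: 29.154 Mbps × 1092 s × 1.10 = 35019.8 Mb
wedding highlight reel: 20.784 Mbps × 900 s × 1.10 = 20576.2 Mb
Total: 178654.6 Mb = 22331.8 MB.
= 22.33 GB.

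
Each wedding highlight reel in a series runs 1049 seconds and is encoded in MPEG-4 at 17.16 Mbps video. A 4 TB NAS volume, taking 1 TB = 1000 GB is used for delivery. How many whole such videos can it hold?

Per item: 17.160 Mbps × 1049 s = 18,001 Mb = 2,250 MB.
Capacity: 4 TB = 32,000,000 Mb; 1777.69 items → 1777 complete.

1777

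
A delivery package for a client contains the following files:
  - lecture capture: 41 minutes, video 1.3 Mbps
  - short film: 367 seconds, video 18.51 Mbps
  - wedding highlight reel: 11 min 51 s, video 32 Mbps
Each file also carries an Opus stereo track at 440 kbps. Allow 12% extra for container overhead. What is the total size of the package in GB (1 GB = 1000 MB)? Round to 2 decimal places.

Audio: 440 kbps = 0.440 Mbps.
lecture capture: 1.740 Mbps × 2460 s × 1.12 = 4794.0 Mb
short film: 18.950 Mbps × 367 s × 1.12 = 7789.2 Mb
wedding highlight reel: 32.440 Mbps × 711 s × 1.12 = 25832.6 Mb
Total: 38415.9 Mb = 4802.0 MB.
= 4.802 GB.

4.80 GB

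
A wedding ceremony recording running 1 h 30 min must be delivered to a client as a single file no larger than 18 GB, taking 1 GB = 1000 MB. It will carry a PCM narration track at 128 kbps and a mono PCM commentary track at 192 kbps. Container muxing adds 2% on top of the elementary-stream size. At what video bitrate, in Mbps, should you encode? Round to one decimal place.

Budget: 18 GB = 144000.0 Mb.
Stream payload after overhead: 144000.0 / 1.02 = 141176.5 Mb.
1 h 30 min = 90 min = 5400 s
Total bitrate budget: 141176.5 Mb / 5400 s = 26.144 Mbps.
Audio total: 128 + 192 = 320 kbps = 0.320 Mbps.
Video: 26.144 − 0.320 = 25.824 Mbps.

25.8 Mbps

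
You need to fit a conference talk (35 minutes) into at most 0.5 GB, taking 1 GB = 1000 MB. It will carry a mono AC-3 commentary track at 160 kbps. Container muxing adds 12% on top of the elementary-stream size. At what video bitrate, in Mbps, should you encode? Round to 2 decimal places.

Budget: 0.5 GB = 4000.0 Mb.
Stream payload after overhead: 4000.0 / 1.12 = 3571.4 Mb.
35 min = 2100 s
Total bitrate budget: 3571.4 Mb / 2100 s = 1.701 Mbps.
Audio: 160 kbps = 0.160 Mbps.
Video: 1.701 − 0.160 = 1.541 Mbps.

1.54 Mbps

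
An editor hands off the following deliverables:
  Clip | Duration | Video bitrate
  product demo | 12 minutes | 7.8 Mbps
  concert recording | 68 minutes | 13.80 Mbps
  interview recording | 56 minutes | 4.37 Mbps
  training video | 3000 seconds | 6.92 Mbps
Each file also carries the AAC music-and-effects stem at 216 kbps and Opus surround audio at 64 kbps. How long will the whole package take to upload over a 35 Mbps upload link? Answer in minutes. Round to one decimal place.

47.9 minutes

Audio total: 216 + 64 = 280 kbps = 0.280 Mbps.
product demo: 8.080 Mbps × 720 s = 5817.6 Mb
concert recording: 14.080 Mbps × 4080 s = 57446.4 Mb
interview recording: 4.650 Mbps × 3360 s = 15624.0 Mb
training video: 7.200 Mbps × 3000 s = 21600.0 Mb
Total: 100488.0 Mb = 12561.0 MB.
At 35 Mbps: 100488.0 / 35 = 2871 s ≈ 47.9 minutes.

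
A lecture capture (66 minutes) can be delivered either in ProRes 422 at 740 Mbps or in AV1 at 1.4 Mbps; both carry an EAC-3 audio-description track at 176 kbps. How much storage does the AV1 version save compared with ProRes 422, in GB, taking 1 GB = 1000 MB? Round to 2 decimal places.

66 min = 3960 s
Audio: 176 kbps = 0.176 Mbps.
ProRes 422: 740.176 Mbps × 3960 s = 2931097.0 Mb = 366.387 GB.
AV1: 1.576 Mbps × 3960 s = 6241.0 Mb = 0.780 GB.
Saving: 366.387 − 0.780 = 365.607 GB.

365.61 GB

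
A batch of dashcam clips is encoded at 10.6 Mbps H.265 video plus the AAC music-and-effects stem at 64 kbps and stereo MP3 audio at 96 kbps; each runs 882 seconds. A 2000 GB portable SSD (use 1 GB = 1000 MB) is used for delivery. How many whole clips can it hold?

1685

Audio total: 64 + 96 = 160 kbps = 0.160 Mbps.
Total bitrate: 10.760 Mbps.
Per item: 10.760 Mbps × 882 s = 9,490 Mb = 1,186 MB.
Capacity: 2000 GB = 16,000,000 Mb; 1685.93 items → 1685 complete.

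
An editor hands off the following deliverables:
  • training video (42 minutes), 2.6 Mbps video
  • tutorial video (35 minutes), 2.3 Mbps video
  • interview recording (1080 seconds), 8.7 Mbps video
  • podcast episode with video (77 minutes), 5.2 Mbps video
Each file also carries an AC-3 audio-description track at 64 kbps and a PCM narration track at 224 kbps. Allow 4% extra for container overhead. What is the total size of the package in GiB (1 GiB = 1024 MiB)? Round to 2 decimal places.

5.78 GiB

Audio total: 64 + 224 = 288 kbps = 0.288 Mbps.
training video: 2.888 Mbps × 2520 s × 1.04 = 7568.9 Mb
tutorial video: 2.588 Mbps × 2100 s × 1.04 = 5652.2 Mb
interview recording: 8.988 Mbps × 1080 s × 1.04 = 10095.3 Mb
podcast episode with video: 5.488 Mbps × 4620 s × 1.04 = 26368.7 Mb
Total: 49685.1 Mb = 6210.6 MB.
= 5.784 GiB.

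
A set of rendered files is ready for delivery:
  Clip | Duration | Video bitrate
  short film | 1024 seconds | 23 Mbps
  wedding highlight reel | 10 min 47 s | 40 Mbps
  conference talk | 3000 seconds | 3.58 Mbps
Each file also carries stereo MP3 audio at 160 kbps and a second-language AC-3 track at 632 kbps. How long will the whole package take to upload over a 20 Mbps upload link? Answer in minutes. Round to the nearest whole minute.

Audio total: 160 + 632 = 792 kbps = 0.792 Mbps.
short film: 23.792 Mbps × 1024 s = 24363.0 Mb
wedding highlight reel: 40.792 Mbps × 647 s = 26392.4 Mb
conference talk: 4.372 Mbps × 3000 s = 13116.0 Mb
Total: 63871.4 Mb = 7983.9 MB.
At 20 Mbps: 63871.4 / 20 = 3194 s ≈ 53.2 minutes.

53 minutes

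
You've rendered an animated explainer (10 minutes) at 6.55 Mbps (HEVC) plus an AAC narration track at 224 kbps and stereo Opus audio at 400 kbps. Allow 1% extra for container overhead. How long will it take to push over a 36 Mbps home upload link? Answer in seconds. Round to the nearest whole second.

121 seconds

10 min = 600 s
Audio total: 224 + 400 = 624 kbps = 0.624 Mbps.
Total bitrate: 7.174 Mbps.
File: 7.174 Mbps × 600 s = 4304.4 Mb.
With 1% container overhead: ×1.01. → 4347.4 Mb.
At 36 Mbps: 4347.4 / 36 = 120.8 s ≈ 121 seconds.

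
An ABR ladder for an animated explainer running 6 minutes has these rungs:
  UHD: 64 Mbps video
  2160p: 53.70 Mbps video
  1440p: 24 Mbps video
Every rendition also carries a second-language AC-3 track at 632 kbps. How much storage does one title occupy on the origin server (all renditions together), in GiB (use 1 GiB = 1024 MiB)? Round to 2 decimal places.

6 min = 360 s
Audio: 632 kbps = 0.632 Mbps.
Sum of rendition bitrates: (64+0.632) + (53.70+0.632) + (24+0.632) = 143.596 Mbps.
× 360 s = 51,695 Mb = 6,462 MB = 6.018 GiB.

6.02 GiB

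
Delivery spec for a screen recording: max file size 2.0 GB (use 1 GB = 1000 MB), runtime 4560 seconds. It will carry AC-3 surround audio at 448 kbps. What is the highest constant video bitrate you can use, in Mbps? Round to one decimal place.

Budget: 2.0 GB = 16000.0 Mb.
Total bitrate budget: 16000.0 Mb / 4560 s = 3.509 Mbps.
Audio: 448 kbps = 0.448 Mbps.
Video: 3.509 − 0.448 = 3.061 Mbps.

3.1 Mbps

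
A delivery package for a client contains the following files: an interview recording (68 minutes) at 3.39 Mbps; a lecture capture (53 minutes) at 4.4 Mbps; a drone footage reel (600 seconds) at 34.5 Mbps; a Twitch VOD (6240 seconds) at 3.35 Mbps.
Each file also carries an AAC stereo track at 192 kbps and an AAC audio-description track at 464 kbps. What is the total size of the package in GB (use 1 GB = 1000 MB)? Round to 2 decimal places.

Audio total: 192 + 464 = 656 kbps = 0.656 Mbps.
interview recording: 4.046 Mbps × 4080 s = 16507.7 Mb
lecture capture: 5.056 Mbps × 3180 s = 16078.1 Mb
drone footage reel: 35.156 Mbps × 600 s = 21093.6 Mb
Twitch VOD: 4.006 Mbps × 6240 s = 24997.4 Mb
Total: 78676.8 Mb = 9834.6 MB.
= 9.835 GB.

9.83 GB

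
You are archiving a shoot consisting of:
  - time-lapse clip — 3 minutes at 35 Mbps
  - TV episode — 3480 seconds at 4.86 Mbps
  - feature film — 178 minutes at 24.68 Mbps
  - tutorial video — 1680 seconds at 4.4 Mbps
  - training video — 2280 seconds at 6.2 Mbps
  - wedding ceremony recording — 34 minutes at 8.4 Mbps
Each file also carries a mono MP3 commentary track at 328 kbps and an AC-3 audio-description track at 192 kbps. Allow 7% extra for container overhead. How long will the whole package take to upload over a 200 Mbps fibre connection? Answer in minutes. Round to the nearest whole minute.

30 minutes

Audio total: 328 + 192 = 520 kbps = 0.520 Mbps.
time-lapse clip: 35.520 Mbps × 180 s × 1.07 = 6841.2 Mb
TV episode: 5.380 Mbps × 3480 s × 1.07 = 20033.0 Mb
feature film: 25.200 Mbps × 10680 s × 1.07 = 287975.5 Mb
tutorial video: 4.920 Mbps × 1680 s × 1.07 = 8844.2 Mb
training video: 6.720 Mbps × 2280 s × 1.07 = 16394.1 Mb
wedding ceremony recording: 8.920 Mbps × 2040 s × 1.07 = 19470.6 Mb
Total: 359558.5 Mb = 44944.8 MB.
At 200 Mbps: 359558.5 / 200 = 1798 s ≈ 30 minutes.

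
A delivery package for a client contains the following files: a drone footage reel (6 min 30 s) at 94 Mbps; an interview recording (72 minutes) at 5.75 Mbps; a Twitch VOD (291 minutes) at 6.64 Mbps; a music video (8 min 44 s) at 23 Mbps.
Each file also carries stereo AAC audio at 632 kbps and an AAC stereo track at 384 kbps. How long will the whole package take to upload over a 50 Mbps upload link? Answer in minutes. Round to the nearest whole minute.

Audio total: 632 + 384 = 1016 kbps = 1.016 Mbps.
drone footage reel: 95.016 Mbps × 390 s = 37056.2 Mb
interview recording: 6.766 Mbps × 4320 s = 29229.1 Mb
Twitch VOD: 7.656 Mbps × 17460 s = 133673.8 Mb
music video: 24.016 Mbps × 524 s = 12584.4 Mb
Total: 212543.5 Mb = 26567.9 MB.
At 50 Mbps: 212543.5 / 50 = 4251 s ≈ 70.8 minutes.

71 minutes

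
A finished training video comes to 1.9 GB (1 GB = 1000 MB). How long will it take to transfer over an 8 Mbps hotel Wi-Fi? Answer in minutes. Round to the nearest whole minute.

32 minutes

File: 1.9 GB = 15200.0 Mb.
At 8 Mbps: 15200.0 / 8 = 1900.0 s ≈ 31.7 minutes.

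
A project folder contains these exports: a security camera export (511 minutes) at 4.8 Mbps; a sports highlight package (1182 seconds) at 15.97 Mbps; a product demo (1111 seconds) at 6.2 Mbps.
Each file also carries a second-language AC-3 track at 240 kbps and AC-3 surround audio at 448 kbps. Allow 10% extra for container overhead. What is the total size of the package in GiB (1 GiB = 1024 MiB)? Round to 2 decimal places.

25.05 GiB

Audio total: 240 + 448 = 688 kbps = 0.688 Mbps.
security camera export: 5.488 Mbps × 30660 s × 1.10 = 185088.3 Mb
sports highlight package: 16.658 Mbps × 1182 s × 1.10 = 21658.7 Mb
product demo: 6.888 Mbps × 1111 s × 1.10 = 8417.8 Mb
Total: 215164.8 Mb = 26895.6 MB.
= 25.05 GiB.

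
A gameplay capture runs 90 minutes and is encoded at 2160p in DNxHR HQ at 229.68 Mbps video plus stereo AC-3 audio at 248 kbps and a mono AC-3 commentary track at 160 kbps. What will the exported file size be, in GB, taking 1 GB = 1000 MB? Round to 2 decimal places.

90 min = 5400 s
Audio total: 248 + 160 = 408 kbps = 0.408 Mbps.
Total bitrate: 229.68 + 0.408 = 230.088 Mbps.
Stream data: 230.088 Mbps × 5400 s = 1242475.2 Mb.
1,242,475 Mb ÷ 8 = 155,309 MB → 155.3 GB.

155.31 GB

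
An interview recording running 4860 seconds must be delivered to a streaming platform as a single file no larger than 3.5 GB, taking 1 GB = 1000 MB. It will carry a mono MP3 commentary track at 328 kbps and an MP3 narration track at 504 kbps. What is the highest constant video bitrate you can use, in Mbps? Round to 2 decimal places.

Budget: 3.5 GB = 28000.0 Mb.
Total bitrate budget: 28000.0 Mb / 4860 s = 5.761 Mbps.
Audio total: 328 + 504 = 832 kbps = 0.832 Mbps.
Video: 5.761 − 0.832 = 4.929 Mbps.

4.93 Mbps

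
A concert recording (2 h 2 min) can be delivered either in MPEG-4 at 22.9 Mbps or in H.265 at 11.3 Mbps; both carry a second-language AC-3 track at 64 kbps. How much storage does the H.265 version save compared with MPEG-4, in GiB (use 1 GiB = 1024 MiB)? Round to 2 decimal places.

9.89 GiB

2 h 2 min = 122 min = 7320 s
Audio: 64 kbps = 0.064 Mbps.
MPEG-4: 22.964 Mbps × 7320 s = 168096.5 Mb = 19.569 GiB.
H.265: 11.364 Mbps × 7320 s = 83184.5 Mb = 9.684 GiB.
Saving: 19.569 − 9.684 = 9.885 GiB.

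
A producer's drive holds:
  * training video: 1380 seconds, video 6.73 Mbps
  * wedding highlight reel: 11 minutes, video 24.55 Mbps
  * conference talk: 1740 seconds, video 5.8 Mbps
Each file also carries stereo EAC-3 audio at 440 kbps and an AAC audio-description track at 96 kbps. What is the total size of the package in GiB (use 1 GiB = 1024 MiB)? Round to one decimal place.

Audio total: 440 + 96 = 536 kbps = 0.536 Mbps.
training video: 7.266 Mbps × 1380 s = 10027.1 Mb
wedding highlight reel: 25.086 Mbps × 660 s = 16556.8 Mb
conference talk: 6.336 Mbps × 1740 s = 11024.6 Mb
Total: 37608.5 Mb = 4701.1 MB.
= 4.378 GiB.

4.4 GiB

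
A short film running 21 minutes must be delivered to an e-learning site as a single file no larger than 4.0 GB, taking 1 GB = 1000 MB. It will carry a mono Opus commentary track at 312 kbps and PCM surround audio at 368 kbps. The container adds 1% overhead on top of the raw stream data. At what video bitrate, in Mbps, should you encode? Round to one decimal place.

Budget: 4.0 GB = 32000.0 Mb.
Stream payload after overhead: 32000.0 / 1.01 = 31683.2 Mb.
21 min = 1260 s
Total bitrate budget: 31683.2 Mb / 1260 s = 25.145 Mbps.
Audio total: 312 + 368 = 680 kbps = 0.680 Mbps.
Video: 25.145 − 0.680 = 24.465 Mbps.

24.5 Mbps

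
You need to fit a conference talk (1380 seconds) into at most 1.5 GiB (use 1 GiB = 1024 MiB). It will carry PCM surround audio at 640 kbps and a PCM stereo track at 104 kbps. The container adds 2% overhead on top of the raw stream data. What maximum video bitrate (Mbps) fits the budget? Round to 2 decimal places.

Budget: 1.5 GiB = 12884.9 Mb.
Stream payload after overhead: 12884.9 / 1.02 = 12632.3 Mb.
Total bitrate budget: 12632.3 Mb / 1380 s = 9.154 Mbps.
Audio total: 640 + 104 = 744 kbps = 0.744 Mbps.
Video: 9.154 − 0.744 = 8.410 Mbps.

8.41 Mbps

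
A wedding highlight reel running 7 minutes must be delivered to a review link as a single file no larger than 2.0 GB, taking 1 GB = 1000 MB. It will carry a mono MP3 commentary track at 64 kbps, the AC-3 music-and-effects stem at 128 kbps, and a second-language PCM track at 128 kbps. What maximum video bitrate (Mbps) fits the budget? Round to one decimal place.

Budget: 2.0 GB = 16000.0 Mb.
7 min = 420 s
Total bitrate budget: 16000.0 Mb / 420 s = 38.095 Mbps.
Audio total: 64 + 128 + 128 = 320 kbps = 0.320 Mbps.
Video: 38.095 − 0.320 = 37.775 Mbps.

37.8 Mbps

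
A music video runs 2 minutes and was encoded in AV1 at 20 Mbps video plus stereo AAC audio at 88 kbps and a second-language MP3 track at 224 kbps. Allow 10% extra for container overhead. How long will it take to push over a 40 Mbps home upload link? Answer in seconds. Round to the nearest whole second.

2 min = 120 s
Audio total: 88 + 224 = 312 kbps = 0.312 Mbps.
Total bitrate: 20.312 Mbps.
File: 20.312 Mbps × 120 s = 2437.4 Mb.
With 10% container overhead: ×1.10. → 2681.2 Mb.
At 40 Mbps: 2681.2 / 40 = 67.0 s ≈ 67 seconds.

67 seconds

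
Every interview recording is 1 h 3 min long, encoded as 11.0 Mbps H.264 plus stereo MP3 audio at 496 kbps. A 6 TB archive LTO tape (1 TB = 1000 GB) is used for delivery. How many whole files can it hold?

1104

1 h 3 min = 63 min = 3780 s
Audio: 496 kbps = 0.496 Mbps.
Total bitrate: 11.496 Mbps.
Per item: 11.496 Mbps × 3780 s = 43,455 Mb = 5,432 MB.
Capacity: 6 TB = 48,000,000 Mb; 1104.59 items → 1104 complete.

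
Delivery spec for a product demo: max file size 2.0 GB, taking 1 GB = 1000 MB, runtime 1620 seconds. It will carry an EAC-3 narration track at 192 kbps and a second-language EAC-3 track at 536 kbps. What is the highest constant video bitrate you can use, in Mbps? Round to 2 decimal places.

9.15 Mbps

Budget: 2.0 GB = 16000.0 Mb.
Total bitrate budget: 16000.0 Mb / 1620 s = 9.877 Mbps.
Audio total: 192 + 536 = 728 kbps = 0.728 Mbps.
Video: 9.877 − 0.728 = 9.149 Mbps.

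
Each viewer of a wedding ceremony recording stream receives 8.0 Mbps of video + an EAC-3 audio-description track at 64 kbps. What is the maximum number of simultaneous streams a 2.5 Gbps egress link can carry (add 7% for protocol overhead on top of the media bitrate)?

289

Audio: 64 kbps = 0.064 Mbps.
Per-viewer media rate: 8.064 Mbps.
On the wire with 7% overhead: 8.628 Mbps.
2.5 Gbps = 2,500 Mbps; 2,500 / 8.628 = 289.74 → 289 viewers.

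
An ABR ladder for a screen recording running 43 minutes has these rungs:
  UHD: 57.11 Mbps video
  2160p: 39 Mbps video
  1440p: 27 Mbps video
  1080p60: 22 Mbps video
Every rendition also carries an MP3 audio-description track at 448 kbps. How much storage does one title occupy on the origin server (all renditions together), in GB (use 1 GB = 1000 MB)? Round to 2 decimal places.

47.38 GB

43 min = 2580 s
Audio: 448 kbps = 0.448 Mbps.
Sum of rendition bitrates: (57.11+0.448) + (39+0.448) + (27+0.448) + (22+0.448) = 146.902 Mbps.
× 2580 s = 379,007 Mb = 47,376 MB = 47.38 GB.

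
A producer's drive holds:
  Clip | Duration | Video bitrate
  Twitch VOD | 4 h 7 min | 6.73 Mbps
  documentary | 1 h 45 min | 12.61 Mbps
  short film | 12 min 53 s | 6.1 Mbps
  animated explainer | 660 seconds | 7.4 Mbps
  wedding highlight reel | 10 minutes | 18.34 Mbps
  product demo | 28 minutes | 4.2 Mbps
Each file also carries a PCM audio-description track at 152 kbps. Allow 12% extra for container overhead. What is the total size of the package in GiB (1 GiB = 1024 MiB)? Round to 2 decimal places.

Audio: 152 kbps = 0.152 Mbps.
Twitch VOD: 6.882 Mbps × 14820 s × 1.12 = 114230.2 Mb
documentary: 12.762 Mbps × 6300 s × 1.12 = 90048.7 Mb
short film: 6.252 Mbps × 773 s × 1.12 = 5412.7 Mb
animated explainer: 7.552 Mbps × 660 s × 1.12 = 5582.4 Mb
wedding highlight reel: 18.492 Mbps × 600 s × 1.12 = 12426.6 Mb
product demo: 4.352 Mbps × 1680 s × 1.12 = 8188.7 Mb
Total: 235889.4 Mb = 29486.2 MB.
= 27.46 GiB.

27.46 GiB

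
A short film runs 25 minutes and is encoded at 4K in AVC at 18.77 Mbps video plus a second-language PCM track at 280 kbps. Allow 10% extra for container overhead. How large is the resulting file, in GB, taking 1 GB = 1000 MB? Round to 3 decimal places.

3.929 GB

25 min = 1500 s
Audio: 280 kbps = 0.280 Mbps.
Total bitrate: 18.77 + 0.280 = 19.050 Mbps.
Stream data: 19.050 Mbps × 1500 s = 28575.0 Mb.
With 10% container overhead: ×1.10.
31,432 Mb ÷ 8 = 3,929 MB → 3.929 GB.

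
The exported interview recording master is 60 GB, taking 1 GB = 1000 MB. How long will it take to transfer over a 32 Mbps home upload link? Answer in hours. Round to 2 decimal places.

4.17 hours

File: 60 GB = 480000.0 Mb.
At 32 Mbps: 480000.0 / 32 = 15000.0 s ≈ 4.17 hours.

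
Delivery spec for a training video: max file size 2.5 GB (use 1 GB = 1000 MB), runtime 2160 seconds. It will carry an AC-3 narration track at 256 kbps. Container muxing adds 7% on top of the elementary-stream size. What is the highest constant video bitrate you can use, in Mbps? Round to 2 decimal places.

Budget: 2.5 GB = 20000.0 Mb.
Stream payload after overhead: 20000.0 / 1.07 = 18691.6 Mb.
Total bitrate budget: 18691.6 Mb / 2160 s = 8.654 Mbps.
Audio: 256 kbps = 0.256 Mbps.
Video: 8.654 − 0.256 = 8.398 Mbps.

8.40 Mbps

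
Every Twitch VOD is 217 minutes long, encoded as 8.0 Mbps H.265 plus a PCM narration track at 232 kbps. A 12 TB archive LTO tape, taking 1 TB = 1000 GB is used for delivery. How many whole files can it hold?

895

217 min = 13020 s
Audio: 232 kbps = 0.232 Mbps.
Total bitrate: 8.232 Mbps.
Per item: 8.232 Mbps × 13020 s = 107,181 Mb = 13,398 MB.
Capacity: 12 TB = 96,000,000 Mb; 895.68 items → 895 complete.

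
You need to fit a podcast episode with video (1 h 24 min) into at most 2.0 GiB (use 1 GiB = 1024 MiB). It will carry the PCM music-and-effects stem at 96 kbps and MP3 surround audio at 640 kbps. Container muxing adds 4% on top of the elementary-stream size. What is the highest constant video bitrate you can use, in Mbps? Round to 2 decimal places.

Budget: 2.0 GiB = 17179.9 Mb.
Stream payload after overhead: 17179.9 / 1.04 = 16519.1 Mb.
1 h 24 min = 84 min = 5040 s
Total bitrate budget: 16519.1 Mb / 5040 s = 3.278 Mbps.
Audio total: 96 + 640 = 736 kbps = 0.736 Mbps.
Video: 3.278 − 0.736 = 2.542 Mbps.

2.54 Mbps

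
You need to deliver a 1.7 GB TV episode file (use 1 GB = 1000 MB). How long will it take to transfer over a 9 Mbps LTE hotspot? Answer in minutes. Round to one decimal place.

File: 1.7 GB = 13600.0 Mb.
At 9 Mbps: 13600.0 / 9 = 1511.1 s ≈ 25.2 minutes.

25.2 minutes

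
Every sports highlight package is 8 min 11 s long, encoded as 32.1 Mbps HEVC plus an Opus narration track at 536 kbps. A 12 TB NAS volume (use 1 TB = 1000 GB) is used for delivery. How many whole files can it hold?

8 min 11 s = 491 s
Audio: 536 kbps = 0.536 Mbps.
Total bitrate: 32.636 Mbps.
Per item: 32.636 Mbps × 491 s = 16,024 Mb = 2,003 MB.
Capacity: 12 TB = 96,000,000 Mb; 5990.91 items → 5990 complete.

5990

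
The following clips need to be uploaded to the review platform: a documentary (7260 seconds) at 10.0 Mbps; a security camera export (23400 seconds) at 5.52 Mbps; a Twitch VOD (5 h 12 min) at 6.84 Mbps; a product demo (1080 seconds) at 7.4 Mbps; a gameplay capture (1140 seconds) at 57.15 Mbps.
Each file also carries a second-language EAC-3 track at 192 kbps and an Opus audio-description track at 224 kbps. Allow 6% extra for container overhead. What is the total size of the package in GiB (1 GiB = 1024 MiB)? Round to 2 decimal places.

52.37 GiB

Audio total: 192 + 224 = 416 kbps = 0.416 Mbps.
documentary: 10.416 Mbps × 7260 s × 1.06 = 80157.4 Mb
security camera export: 5.936 Mbps × 23400 s × 1.06 = 147236.5 Mb
Twitch VOD: 7.256 Mbps × 18720 s × 1.06 = 143982.3 Mb
product demo: 7.816 Mbps × 1080 s × 1.06 = 8947.8 Mb
gameplay capture: 57.566 Mbps × 1140 s × 1.06 = 69562.8 Mb
Total: 449886.7 Mb = 56235.8 MB.
= 52.37 GiB.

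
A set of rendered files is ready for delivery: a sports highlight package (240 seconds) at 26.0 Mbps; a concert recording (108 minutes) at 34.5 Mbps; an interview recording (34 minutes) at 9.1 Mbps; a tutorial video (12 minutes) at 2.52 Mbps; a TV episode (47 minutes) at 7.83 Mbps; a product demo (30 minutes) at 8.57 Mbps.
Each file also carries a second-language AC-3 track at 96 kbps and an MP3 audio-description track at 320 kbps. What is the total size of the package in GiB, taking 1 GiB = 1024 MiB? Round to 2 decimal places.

Audio total: 96 + 320 = 416 kbps = 0.416 Mbps.
sports highlight package: 26.416 Mbps × 240 s = 6339.8 Mb
concert recording: 34.916 Mbps × 6480 s = 226255.7 Mb
interview recording: 9.516 Mbps × 2040 s = 19412.6 Mb
tutorial video: 2.936 Mbps × 720 s = 2113.9 Mb
TV episode: 8.246 Mbps × 2820 s = 23253.7 Mb
product demo: 8.986 Mbps × 1800 s = 16174.8 Mb
Total: 293550.6 Mb = 36693.8 MB.
= 34.17 GiB.

34.17 GiB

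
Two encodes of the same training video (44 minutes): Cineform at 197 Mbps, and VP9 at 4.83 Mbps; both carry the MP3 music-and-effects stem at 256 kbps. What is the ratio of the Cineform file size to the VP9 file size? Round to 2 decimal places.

38.78

44 min = 2640 s
Audio: 256 kbps = 0.256 Mbps.
Cineform: 197.256 Mbps × 2640 s = 520755.8 Mb = 65.094 GB.
VP9: 5.086 Mbps × 2640 s = 13427.0 Mb = 1.678 GB.
Ratio: 65.094 / 1.678 = 38.784.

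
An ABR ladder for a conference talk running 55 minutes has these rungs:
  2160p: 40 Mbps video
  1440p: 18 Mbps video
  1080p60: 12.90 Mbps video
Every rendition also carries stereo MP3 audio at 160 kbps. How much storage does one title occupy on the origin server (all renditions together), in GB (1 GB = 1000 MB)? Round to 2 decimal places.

29.44 GB

55 min = 3300 s
Audio: 160 kbps = 0.160 Mbps.
Sum of rendition bitrates: (40+0.160) + (18+0.160) + (12.90+0.160) = 71.380 Mbps.
× 3300 s = 235,554 Mb = 29,444 MB = 29.44 GB.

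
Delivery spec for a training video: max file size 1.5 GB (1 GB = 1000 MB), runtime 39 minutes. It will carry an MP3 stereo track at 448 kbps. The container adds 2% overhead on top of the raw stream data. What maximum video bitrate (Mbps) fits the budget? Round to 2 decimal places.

4.58 Mbps

Budget: 1.5 GB = 12000.0 Mb.
Stream payload after overhead: 12000.0 / 1.02 = 11764.7 Mb.
39 min = 2340 s
Total bitrate budget: 11764.7 Mb / 2340 s = 5.028 Mbps.
Audio: 448 kbps = 0.448 Mbps.
Video: 5.028 − 0.448 = 4.580 Mbps.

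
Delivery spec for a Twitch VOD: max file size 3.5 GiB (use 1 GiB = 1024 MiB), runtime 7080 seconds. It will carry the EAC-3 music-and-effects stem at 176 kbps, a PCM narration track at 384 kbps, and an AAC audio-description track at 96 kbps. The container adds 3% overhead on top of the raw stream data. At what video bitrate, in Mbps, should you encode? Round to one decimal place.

Budget: 3.5 GiB = 30064.8 Mb.
Stream payload after overhead: 30064.8 / 1.03 = 29189.1 Mb.
Total bitrate budget: 29189.1 Mb / 7080 s = 4.123 Mbps.
Audio total: 176 + 384 + 96 = 656 kbps = 0.656 Mbps.
Video: 4.123 − 0.656 = 3.467 Mbps.

3.5 Mbps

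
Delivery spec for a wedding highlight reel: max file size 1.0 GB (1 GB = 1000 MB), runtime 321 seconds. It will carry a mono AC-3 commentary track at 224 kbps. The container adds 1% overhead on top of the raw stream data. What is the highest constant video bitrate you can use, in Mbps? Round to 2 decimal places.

24.45 Mbps

Budget: 1.0 GB = 8000.0 Mb.
Stream payload after overhead: 8000.0 / 1.01 = 7920.8 Mb.
Total bitrate budget: 7920.8 Mb / 321 s = 24.675 Mbps.
Audio: 224 kbps = 0.224 Mbps.
Video: 24.675 − 0.224 = 24.451 Mbps.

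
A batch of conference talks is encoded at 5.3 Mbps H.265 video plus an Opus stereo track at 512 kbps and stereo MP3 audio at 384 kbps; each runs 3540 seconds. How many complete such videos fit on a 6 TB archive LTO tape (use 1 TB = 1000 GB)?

Audio total: 512 + 384 = 896 kbps = 0.896 Mbps.
Total bitrate: 6.196 Mbps.
Per item: 6.196 Mbps × 3540 s = 21,934 Mb = 2,742 MB.
Capacity: 6 TB = 48,000,000 Mb; 2188.40 items → 2188 complete.

2188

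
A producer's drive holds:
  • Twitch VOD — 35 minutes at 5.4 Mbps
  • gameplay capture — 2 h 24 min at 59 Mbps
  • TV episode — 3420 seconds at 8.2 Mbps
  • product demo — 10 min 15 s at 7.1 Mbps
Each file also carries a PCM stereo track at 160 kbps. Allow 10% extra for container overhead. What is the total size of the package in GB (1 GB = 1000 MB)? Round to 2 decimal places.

Audio: 160 kbps = 0.160 Mbps.
Twitch VOD: 5.560 Mbps × 2100 s × 1.10 = 12843.6 Mb
gameplay capture: 59.160 Mbps × 8640 s × 1.10 = 562256.6 Mb
TV episode: 8.360 Mbps × 3420 s × 1.10 = 31450.3 Mb
product demo: 7.260 Mbps × 615 s × 1.10 = 4911.4 Mb
Total: 611461.9 Mb = 76432.7 MB.
= 76.43 GB.

76.43 GB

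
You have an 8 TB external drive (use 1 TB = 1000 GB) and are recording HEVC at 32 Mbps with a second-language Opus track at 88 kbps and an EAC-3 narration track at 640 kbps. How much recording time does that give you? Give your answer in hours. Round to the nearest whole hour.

Audio total: 88 + 640 = 728 kbps = 0.728 Mbps.
Total bitrate: 32 + 0.728 = 32.728 Mbps.
Capacity: 8 TB = 64,000,000 Mb.
Recording time: 64,000,000 / 32.728 = 1,955,512 s ≈ 543 hours.

543 hours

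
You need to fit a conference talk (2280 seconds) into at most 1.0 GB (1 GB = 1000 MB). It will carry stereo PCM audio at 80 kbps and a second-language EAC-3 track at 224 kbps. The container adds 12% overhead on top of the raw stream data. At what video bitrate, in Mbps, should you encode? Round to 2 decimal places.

Budget: 1.0 GB = 8000.0 Mb.
Stream payload after overhead: 8000.0 / 1.12 = 7142.9 Mb.
Total bitrate budget: 7142.9 Mb / 2280 s = 3.133 Mbps.
Audio total: 80 + 224 = 304 kbps = 0.304 Mbps.
Video: 3.133 − 0.304 = 2.829 Mbps.

2.83 Mbps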